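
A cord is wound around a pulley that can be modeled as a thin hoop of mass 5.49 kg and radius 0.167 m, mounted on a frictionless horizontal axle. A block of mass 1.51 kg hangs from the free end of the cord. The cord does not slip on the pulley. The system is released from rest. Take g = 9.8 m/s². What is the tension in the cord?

T ≈ 11.6 N

I = MR² = (5.49)(0.167)² = 0.1531 kg·m².
Block: mg − T = ma. Pulley: TR = Iα. No-slip: a = αR, so T = (I/R²)a = 5.490·a.
Then mg = (m + 5.490)a, so a = (1.51)(9.8)/(1.51 + 5.490) = 2.114 m/s².
T = 5.490·a = 11.61 N.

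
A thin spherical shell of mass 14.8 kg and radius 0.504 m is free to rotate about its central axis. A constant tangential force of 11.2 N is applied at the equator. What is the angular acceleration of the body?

I = (2/3)MR² = (2/3)(14.8)(0.504)² = 2.506 kg·m².
τ = F R = (11.2)(0.504) = 5.645 N·m.
Newton's second law for rotation, τ = Iα, gives α = τ/I = 5.645/2.506 = 2.252 rad/s².

α ≈ 2.25 rad/s²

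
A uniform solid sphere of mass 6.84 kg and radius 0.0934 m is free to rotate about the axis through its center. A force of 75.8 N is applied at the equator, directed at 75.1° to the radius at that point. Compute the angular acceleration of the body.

I = (2/5)MR² = (2/5)(6.84)(0.0934)² = 0.02387 kg·m².
Only the tangential component produces torque: τ = F R sinθ = (75.8)(0.0934) sin 75.1° = 6.842 N·m.
Newton's second law for rotation, τ = Iα, gives α = τ/I = 6.842/0.02387 = 286.7 rad/s².

α ≈ 287 rad/s²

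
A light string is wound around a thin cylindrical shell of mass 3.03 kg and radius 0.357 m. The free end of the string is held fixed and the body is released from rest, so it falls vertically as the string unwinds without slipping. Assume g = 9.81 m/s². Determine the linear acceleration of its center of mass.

Translation: Mg − T = Ma. Rotation about the center: TR = Iα with I = MR².
With a = αR: T = (I/R²)a = M a, so Mg = (1 + 1.000)Ma.
a = g/(1 + 1.000) = 9.81/2.000 = 4.905 m/s².

a ≈ 4.91 m/s²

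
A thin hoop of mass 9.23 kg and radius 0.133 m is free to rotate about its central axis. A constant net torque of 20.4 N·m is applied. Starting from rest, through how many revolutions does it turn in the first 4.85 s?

≈ 234 revolutions

I = MR² = (9.23)(0.133)² = 0.1633 kg·m².
α = τ/I = 20.4/0.1633 = 124.9 rad/s².
θ = ½αt² = ½(124.9)(4.85)² = 1470 rad.
Revolutions = θ/(2π) = 233.9.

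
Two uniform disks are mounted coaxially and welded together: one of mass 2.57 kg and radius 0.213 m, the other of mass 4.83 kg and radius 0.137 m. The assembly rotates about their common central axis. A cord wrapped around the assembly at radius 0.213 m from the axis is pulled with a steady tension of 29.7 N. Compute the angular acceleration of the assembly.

I = ½M₁R₁² + ½M₂R₂² = ½(2.57)(0.213)² + ½(4.83)(0.137)² = 0.1036 kg·m².
τ = F r = (29.7)(0.213) = 6.326 N·m.
α = τ/I = 6.326/0.1036 = 61.05 rad/s².

α ≈ 61.0 rad/s²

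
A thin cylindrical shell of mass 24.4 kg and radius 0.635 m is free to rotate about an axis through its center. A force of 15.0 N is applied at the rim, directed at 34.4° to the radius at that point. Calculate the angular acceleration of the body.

I = MR² = (24.4)(0.635)² = 9.839 kg·m².
Only the tangential component produces torque: τ = F R sinθ = (15.0)(0.635) sin 34.4° = 5.381 N·m.
From τ = Iα: α = 5.381/9.839 = 0.5470 rad/s².

α ≈ 0.547 rad/s²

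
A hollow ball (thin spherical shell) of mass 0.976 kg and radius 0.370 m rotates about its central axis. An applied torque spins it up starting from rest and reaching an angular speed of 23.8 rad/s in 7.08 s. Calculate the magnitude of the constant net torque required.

τ ≈ 0.299 N·m

I = (2/3)MR² = (2/3)(0.976)(0.370)² = 0.08908 kg·m².
α = Δω/Δt = (23.8 − 0)/7.08 = 3.362 rad/s².
τ = Iα = (0.08908)(3.362) = 0.2994 N·m.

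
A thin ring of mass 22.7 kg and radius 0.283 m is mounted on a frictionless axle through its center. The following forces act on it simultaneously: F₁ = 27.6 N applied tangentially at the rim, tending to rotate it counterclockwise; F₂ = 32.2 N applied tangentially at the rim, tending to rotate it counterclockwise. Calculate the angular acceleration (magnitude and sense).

I = MR² = (22.7)(0.283)² = 1.818 kg·m².
Taking counterclockwise as positive: τ₁ = +(27.6)(0.283) = +7.811 N·m; τ₂ = +(32.2)(0.283) = +9.113 N·m.
Net torque τ = 16.92 N·m.
α = τ/I = 16.92/1.818 = 9.309 rad/s².

α ≈ 9.31 rad/s², counterclockwise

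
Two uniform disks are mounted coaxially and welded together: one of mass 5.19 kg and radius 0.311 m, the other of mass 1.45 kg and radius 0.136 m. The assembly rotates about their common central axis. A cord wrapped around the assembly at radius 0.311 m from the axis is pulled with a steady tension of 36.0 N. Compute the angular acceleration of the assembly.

α ≈ 42.3 rad/s²

I = ½M₁R₁² + ½M₂R₂² = ½(5.19)(0.311)² + ½(1.45)(0.136)² = 0.2644 kg·m².
τ = F r = (36.0)(0.311) = 11.20 N·m.
α = τ/I = 11.20/0.2644 = 42.34 rad/s².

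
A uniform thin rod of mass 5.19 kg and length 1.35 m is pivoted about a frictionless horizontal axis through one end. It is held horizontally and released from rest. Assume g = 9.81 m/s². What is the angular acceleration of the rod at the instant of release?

α ≈ 10.9 rad/s²

About the pivot, I = (1/3)ML² = (1/3)(5.19)(1.35)² = 3.153 kg·m².
The weight acts at the center, a distance L/2 = 0.6750 m from the pivot; τ = Mg(L/2) = 34.37 N·m.
α = τ/I = 34.37/3.153 = 10.90 rad/s².
(Equivalently α = (3g/(2L)) = 10.90 rad/s².)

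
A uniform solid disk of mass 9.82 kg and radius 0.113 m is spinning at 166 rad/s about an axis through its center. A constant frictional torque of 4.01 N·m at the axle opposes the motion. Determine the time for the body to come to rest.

t ≈ 2.60 s

I = ½MR² = (1/2)(9.82)(0.113)² = 0.06270 kg·m².
The net torque has magnitude 4.01 N·m, opposing ω.
|α| = τ/I = 4.010/0.06270 = 63.96 rad/s² (deceleration).
0 = ω₀ − |α|t ⇒ t = ω₀/|α| = 166/63.96 = 2.595 s.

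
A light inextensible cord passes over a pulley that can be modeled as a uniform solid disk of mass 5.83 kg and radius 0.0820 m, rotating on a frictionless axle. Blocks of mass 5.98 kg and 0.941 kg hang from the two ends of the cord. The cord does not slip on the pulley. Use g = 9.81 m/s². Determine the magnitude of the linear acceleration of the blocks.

I = ½MR² = (1/2)(5.83)(0.0820)² = 0.01960 kg·m².
Heavier block: m₁g − T₁ = m₁a. Lighter block: T₂ − m₂g = m₂a.
Pulley: (T₁ − T₂)R = Iα = I(a/R), so T₁ − T₂ = (I/R²)a = (1/2)M_p a = 2.915·a.
Adding the three: (m₁ − m₂)g = (m₁ + m₂ + 2.915)a, so a = (5.98 − 0.941)(9.81)/(5.98 + 0.941 + 2.915) = 5.026 m/s².

a ≈ 5.03 m/s²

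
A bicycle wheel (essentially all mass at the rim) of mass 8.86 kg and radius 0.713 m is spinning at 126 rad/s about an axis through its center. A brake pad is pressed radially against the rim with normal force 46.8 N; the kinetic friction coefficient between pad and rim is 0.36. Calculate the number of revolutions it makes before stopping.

≈ 474 revolutions

I = MR² = (8.86)(0.713)² = 4.504 kg·m².
Friction force f = μN = (0.36)(46.8) = 16.85 N at the rim; torque magnitude τ = fR = 12.01 N·m, opposing ω.
|α| = τ/I = 12.01/4.504 = 2.667 rad/s² (deceleration).
ω² = ω₀² − 2|α|θ with ω = 0 ⇒ θ = ω₀²/(2|α|) = 2976 rad = 473.7 rev.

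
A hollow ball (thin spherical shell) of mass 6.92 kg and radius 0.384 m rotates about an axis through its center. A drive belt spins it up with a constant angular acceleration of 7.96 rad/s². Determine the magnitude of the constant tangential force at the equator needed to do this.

I = (2/3)MR² = (2/3)(6.92)(0.384)² = 0.6803 kg·m².
The required torque is τ = Iα = (0.6803)(7.960) = 5.415 N·m.
A tangential force at the equator gives τ = FR, so F = τ/R = 5.415/0.384 = 14.10 N.

F ≈ 14.1 N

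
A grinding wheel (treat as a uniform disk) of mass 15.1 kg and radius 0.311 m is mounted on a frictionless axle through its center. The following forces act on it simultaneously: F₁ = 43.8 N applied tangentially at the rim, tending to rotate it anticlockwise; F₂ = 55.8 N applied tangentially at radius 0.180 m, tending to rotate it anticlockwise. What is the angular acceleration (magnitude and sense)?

α ≈ 32.4 rad/s², anticlockwise

I = ½MR² = (1/2)(15.1)(0.311)² = 0.7302 kg·m².
Taking anticlockwise as positive: τ₁ = +(43.8)(0.311) = +13.62 N·m; τ₂ = +(55.8)(0.180) = +10.04 N·m.
Net torque τ = 23.67 N·m.
α = τ/I = 23.67/0.7302 = 32.41 rad/s².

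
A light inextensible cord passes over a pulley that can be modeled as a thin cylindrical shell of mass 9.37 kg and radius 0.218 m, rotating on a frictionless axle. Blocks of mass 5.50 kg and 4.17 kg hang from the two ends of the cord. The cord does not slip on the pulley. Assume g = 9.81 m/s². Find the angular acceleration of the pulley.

α ≈ 3.14 rad/s²

I = MR² = (9.37)(0.218)² = 0.4453 kg·m².
Heavier block: m₁g − T₁ = m₁a. Lighter block: T₂ − m₂g = m₂a.
Pulley: (T₁ − T₂)R = Iα = I(a/R), so T₁ − T₂ = (I/R²)a = 1·M_p a = 9.370·a.
Adding the three: (m₁ − m₂)g = (m₁ + m₂ + 9.370)a, so a = (5.50 − 4.17)(9.81)/(5.50 + 4.17 + 9.370) = 0.6853 m/s².
α = a/R = 0.6853/0.218 = 3.143 rad/s².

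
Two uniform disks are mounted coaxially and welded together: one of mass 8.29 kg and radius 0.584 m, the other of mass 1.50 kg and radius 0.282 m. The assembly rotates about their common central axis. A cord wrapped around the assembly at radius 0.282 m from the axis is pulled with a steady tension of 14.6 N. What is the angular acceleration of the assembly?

α ≈ 2.79 rad/s²

I = ½M₁R₁² + ½M₂R₂² = ½(8.29)(0.584)² + ½(1.50)(0.282)² = 1.473 kg·m².
τ = F r = (14.6)(0.282) = 4.117 N·m.
α = τ/I = 4.117/1.473 = 2.795 rad/s².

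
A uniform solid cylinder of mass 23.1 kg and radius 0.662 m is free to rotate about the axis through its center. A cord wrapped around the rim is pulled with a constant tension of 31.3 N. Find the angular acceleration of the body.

α ≈ 4.09 rad/s²

I = ½MR² = (1/2)(23.1)(0.662)² = 5.062 kg·m².
τ = F R = (31.3)(0.662) = 20.72 N·m.
Newton's second law for rotation, τ = Iα, gives α = τ/I = 20.72/5.062 = 4.094 rad/s².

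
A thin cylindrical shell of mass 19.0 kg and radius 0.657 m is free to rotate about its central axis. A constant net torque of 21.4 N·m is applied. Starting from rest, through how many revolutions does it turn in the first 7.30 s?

≈ 11.1 revolutions

I = MR² = (19.0)(0.657)² = 8.201 kg·m².
α = τ/I = 21.4/8.201 = 2.609 rad/s².
θ = ½αt² = ½(2.609)(7.30)² = 69.53 rad.
Revolutions = θ/(2π) = 11.07.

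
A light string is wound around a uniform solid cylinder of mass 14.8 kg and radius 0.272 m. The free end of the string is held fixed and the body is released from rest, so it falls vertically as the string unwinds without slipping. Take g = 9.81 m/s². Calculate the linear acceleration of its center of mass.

a ≈ 6.54 m/s²

Translation: Mg − T = Ma. Rotation about the center: TR = Iα with I = ½MR².
With a = αR: T = (I/R²)a = (1/2)M a, so Mg = (1 + 0.5000)Ma.
a = g/(1 + 0.5000) = 9.81/1.500 = 6.540 m/s².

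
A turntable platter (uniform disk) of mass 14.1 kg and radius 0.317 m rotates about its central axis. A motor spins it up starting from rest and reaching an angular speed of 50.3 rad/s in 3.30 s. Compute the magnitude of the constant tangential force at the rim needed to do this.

F ≈ 34.1 N

I = ½MR² = (1/2)(14.1)(0.317)² = 0.7084 kg·m².
α = Δω/Δt = (50.3 − 0)/3.30 = 15.24 rad/s².
The required torque is τ = Iα = (0.7084)(15.24) = 10.80 N·m.
A tangential force at the rim gives τ = FR, so F = τ/R = 10.80/0.317 = 34.06 N.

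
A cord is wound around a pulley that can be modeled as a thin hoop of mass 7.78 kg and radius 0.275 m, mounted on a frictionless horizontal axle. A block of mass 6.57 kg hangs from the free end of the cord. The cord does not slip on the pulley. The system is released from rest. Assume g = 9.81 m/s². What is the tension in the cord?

I = MR² = (7.78)(0.275)² = 0.5884 kg·m².
Block: mg − T = ma. Pulley: TR = Iα. No-slip: a = αR, so T = (I/R²)a = 7.780·a.
Then mg = (m + 7.780)a, so a = (6.57)(9.81)/(6.57 + 7.780) = 4.491 m/s².
T = 7.780·a = 34.94 N.

T ≈ 34.9 N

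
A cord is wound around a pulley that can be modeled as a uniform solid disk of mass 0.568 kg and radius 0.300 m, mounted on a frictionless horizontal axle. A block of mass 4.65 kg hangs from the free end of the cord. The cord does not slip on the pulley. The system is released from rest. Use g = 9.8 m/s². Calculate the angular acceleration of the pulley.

α ≈ 30.8 rad/s²

I = ½MR² = (1/2)(0.568)(0.300)² = 0.02556 kg·m².
Block: mg − T = ma. Pulley: TR = Iα. No-slip: a = αR, so T = (I/R²)a = 0.2840·a.
Then mg = (m + 0.2840)a, so a = (4.65)(9.8)/(4.65 + 0.2840) = 9.236 m/s².
α = a/R = 9.236/0.300 = 30.79 rad/s².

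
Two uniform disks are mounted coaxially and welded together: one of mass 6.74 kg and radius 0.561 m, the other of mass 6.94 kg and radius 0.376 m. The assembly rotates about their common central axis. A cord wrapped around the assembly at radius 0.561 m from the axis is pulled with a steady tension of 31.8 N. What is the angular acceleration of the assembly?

α ≈ 11.5 rad/s²

I = ½M₁R₁² + ½M₂R₂² = ½(6.74)(0.561)² + ½(6.94)(0.376)² = 1.551 kg·m².
τ = F r = (31.8)(0.561) = 17.84 N·m.
α = τ/I = 17.84/1.551 = 11.50 rad/s².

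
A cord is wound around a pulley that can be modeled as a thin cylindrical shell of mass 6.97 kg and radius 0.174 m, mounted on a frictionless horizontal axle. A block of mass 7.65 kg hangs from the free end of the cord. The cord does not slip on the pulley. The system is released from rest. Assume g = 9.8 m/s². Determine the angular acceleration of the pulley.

α ≈ 29.5 rad/s²

I = MR² = (6.97)(0.174)² = 0.2110 kg·m².
Block: mg − T = ma. Pulley: TR = Iα. No-slip: a = αR, so T = (I/R²)a = 6.970·a.
Then mg = (m + 6.970)a, so a = (7.65)(9.8)/(7.65 + 6.970) = 5.128 m/s².
α = a/R = 5.128/0.174 = 29.47 rad/s².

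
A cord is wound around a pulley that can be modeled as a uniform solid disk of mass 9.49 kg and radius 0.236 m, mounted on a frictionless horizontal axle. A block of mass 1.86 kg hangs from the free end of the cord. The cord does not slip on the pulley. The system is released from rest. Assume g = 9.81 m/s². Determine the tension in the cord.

T ≈ 13.1 N

I = ½MR² = (1/2)(9.49)(0.236)² = 0.2643 kg·m².
Block: mg − T = ma. Pulley: TR = Iα. No-slip: a = αR, so T = (I/R²)a = 4.745·a.
Then mg = (m + 4.745)a, so a = (1.86)(9.81)/(1.86 + 4.745) = 2.763 m/s².
T = 4.745·a = 13.11 N.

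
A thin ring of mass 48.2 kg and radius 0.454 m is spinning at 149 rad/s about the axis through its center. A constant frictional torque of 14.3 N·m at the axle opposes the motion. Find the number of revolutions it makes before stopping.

I = MR² = (48.2)(0.454)² = 9.935 kg·m².
The net torque has magnitude 14.3 N·m, opposing ω.
|α| = τ/I = 14.30/9.935 = 1.439 rad/s² (deceleration).
ω² = ω₀² − 2|α|θ with ω = 0 ⇒ θ = ω₀²/(2|α|) = 7712 rad = 1227 rev.

≈ 1230 revolutions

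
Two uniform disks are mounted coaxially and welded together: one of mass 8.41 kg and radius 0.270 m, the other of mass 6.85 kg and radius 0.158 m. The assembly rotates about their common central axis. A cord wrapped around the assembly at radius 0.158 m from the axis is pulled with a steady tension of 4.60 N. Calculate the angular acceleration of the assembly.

I = ½M₁R₁² + ½M₂R₂² = ½(8.41)(0.270)² + ½(6.85)(0.158)² = 0.3920 kg·m².
τ = F r = (4.60)(0.158) = 0.7268 N·m.
α = τ/I = 0.7268/0.3920 = 1.854 rad/s².

α ≈ 1.85 rad/s²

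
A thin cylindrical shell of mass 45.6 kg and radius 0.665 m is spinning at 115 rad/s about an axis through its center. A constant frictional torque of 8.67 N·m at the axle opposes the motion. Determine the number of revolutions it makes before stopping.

I = MR² = (45.6)(0.665)² = 20.17 kg·m².
The net torque has magnitude 8.67 N·m, opposing ω.
|α| = τ/I = 8.670/20.17 = 0.4299 rad/s² (deceleration).
ω² = ω₀² − 2|α|θ with ω = 0 ⇒ θ = ω₀²/(2|α|) = 15380 rad = 2448 rev.

≈ 2450 revolutions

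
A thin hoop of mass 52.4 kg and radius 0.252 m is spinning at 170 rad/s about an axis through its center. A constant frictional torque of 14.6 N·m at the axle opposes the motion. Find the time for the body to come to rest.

I = MR² = (52.4)(0.252)² = 3.328 kg·m².
The net torque has magnitude 14.6 N·m, opposing ω.
|α| = τ/I = 14.60/3.328 = 4.388 rad/s² (deceleration).
0 = ω₀ − |α|t ⇒ t = ω₀/|α| = 170/4.388 = 38.75 s.

t ≈ 38.7 s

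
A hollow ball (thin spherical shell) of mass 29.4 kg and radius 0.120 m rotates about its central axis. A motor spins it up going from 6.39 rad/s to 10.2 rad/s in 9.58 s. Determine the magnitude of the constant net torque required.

τ ≈ 0.112 N·m

I = (2/3)MR² = (2/3)(29.4)(0.120)² = 0.2822 kg·m².
α = Δω/Δt = (10.2 − 6.39)/9.58 = 0.3977 rad/s².
τ = Iα = (0.2822)(0.3977) = 0.1122 N·m.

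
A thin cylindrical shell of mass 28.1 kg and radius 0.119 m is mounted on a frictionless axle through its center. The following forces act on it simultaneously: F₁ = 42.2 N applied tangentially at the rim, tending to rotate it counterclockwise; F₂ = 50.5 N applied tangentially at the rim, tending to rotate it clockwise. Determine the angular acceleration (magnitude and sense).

I = MR² = (28.1)(0.119)² = 0.3979 kg·m².
Taking counterclockwise as positive: τ₁ = +(42.2)(0.119) = +5.022 N·m; τ₂ = −(50.5)(0.119) = −6.010 N·m.
Net torque τ = -0.9877 N·m.
α = τ/I = -0.9877/0.3979 = -2.482 rad/s².

α ≈ 2.48 rad/s², clockwise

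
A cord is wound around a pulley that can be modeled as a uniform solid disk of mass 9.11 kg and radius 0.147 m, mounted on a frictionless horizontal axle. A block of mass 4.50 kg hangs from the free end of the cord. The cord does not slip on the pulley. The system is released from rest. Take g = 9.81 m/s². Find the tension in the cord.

T ≈ 22.2 N

I = ½MR² = (1/2)(9.11)(0.147)² = 0.09843 kg·m².
Block: mg − T = ma. Pulley: TR = Iα. No-slip: a = αR, so T = (I/R²)a = 4.555·a.
Then mg = (m + 4.555)a, so a = (4.50)(9.81)/(4.50 + 4.555) = 4.875 m/s².
T = 4.555·a = 22.21 N.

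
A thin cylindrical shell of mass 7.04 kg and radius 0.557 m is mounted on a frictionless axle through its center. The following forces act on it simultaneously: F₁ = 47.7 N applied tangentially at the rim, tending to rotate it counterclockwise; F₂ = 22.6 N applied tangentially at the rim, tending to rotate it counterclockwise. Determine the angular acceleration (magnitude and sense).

α ≈ 17.9 rad/s², counterclockwise

I = MR² = (7.04)(0.557)² = 2.184 kg·m².
Taking counterclockwise as positive: τ₁ = +(47.7)(0.557) = +26.57 N·m; τ₂ = +(22.6)(0.557) = +12.59 N·m.
Net torque τ = 39.16 N·m.
α = τ/I = 39.16/2.184 = 17.93 rad/s².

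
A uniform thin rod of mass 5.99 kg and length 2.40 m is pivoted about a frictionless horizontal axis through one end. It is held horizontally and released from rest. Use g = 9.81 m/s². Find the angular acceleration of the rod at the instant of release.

About the pivot, I = (1/3)ML² = (1/3)(5.99)(2.40)² = 11.50 kg·m².
The weight acts at the center, a distance L/2 = 1.200 m from the pivot; τ = Mg(L/2) = 70.51 N·m.
α = τ/I = 70.51/11.50 = 6.131 rad/s².
(Equivalently α = (3g/(2L)) = 6.131 rad/s².)

α ≈ 6.13 rad/s²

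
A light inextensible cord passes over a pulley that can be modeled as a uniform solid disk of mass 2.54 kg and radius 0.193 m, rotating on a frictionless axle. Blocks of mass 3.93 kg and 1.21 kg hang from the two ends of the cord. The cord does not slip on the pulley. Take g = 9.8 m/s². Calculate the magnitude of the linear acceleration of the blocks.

a ≈ 4.16 m/s²

I = ½MR² = (1/2)(2.54)(0.193)² = 0.04731 kg·m².
Heavier block: m₁g − T₁ = m₁a. Lighter block: T₂ − m₂g = m₂a.
Pulley: (T₁ − T₂)R = Iα = I(a/R), so T₁ − T₂ = (I/R²)a = (1/2)M_p a = 1.270·a.
Adding the three: (m₁ − m₂)g = (m₁ + m₂ + 1.270)a, so a = (3.93 − 1.21)(9.8)/(3.93 + 1.21 + 1.270) = 4.159 m/s².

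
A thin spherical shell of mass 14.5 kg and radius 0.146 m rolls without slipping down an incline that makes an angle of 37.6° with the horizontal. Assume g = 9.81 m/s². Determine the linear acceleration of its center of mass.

Translation along the incline: Mg sinθ − f = Ma.
Rotation about the center: fR = Iα with I = (2/3)MR². No-slip gives a = αR, so f = (I/R²)a = (2/3)M a.
Substituting: Mg sinθ = (1 + 0.6667)Ma, so a = g sinθ/(1 + 0.6667) = (9.81) sin 37.6° / 1.667 = 3.591 m/s².

a ≈ 3.59 m/s²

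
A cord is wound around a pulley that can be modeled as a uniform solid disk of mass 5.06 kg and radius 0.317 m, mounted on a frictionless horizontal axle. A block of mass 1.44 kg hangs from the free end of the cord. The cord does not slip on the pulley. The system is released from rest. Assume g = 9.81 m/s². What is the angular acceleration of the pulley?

α ≈ 11.2 rad/s²

I = ½MR² = (1/2)(5.06)(0.317)² = 0.2542 kg·m².
Block: mg − T = ma. Pulley: TR = Iα. No-slip: a = αR, so T = (I/R²)a = 2.530·a.
Then mg = (m + 2.530)a, so a = (1.44)(9.81)/(1.44 + 2.530) = 3.558 m/s².
α = a/R = 3.558/0.317 = 11.22 rad/s².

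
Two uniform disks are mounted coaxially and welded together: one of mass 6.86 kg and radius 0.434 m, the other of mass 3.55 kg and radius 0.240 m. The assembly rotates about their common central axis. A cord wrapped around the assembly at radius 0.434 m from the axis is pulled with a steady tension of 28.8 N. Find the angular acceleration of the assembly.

I = ½M₁R₁² + ½M₂R₂² = ½(6.86)(0.434)² + ½(3.55)(0.240)² = 0.7483 kg·m².
τ = F r = (28.8)(0.434) = 12.50 N·m.
α = τ/I = 12.50/0.7483 = 16.70 rad/s².

α ≈ 16.7 rad/s²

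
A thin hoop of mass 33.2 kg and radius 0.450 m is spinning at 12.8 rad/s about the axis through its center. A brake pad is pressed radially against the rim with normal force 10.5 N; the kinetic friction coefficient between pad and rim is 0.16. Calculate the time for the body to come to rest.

I = MR² = (33.2)(0.450)² = 6.723 kg·m².
Friction force f = μN = (0.16)(10.5) = 1.680 N at the rim; torque magnitude τ = fR = 0.7560 N·m, opposing ω.
|α| = τ/I = 0.7560/6.723 = 0.1124 rad/s² (deceleration).
0 = ω₀ − |α|t ⇒ t = ω₀/|α| = 12.8/0.1124 = 113.8 s.

t ≈ 114 s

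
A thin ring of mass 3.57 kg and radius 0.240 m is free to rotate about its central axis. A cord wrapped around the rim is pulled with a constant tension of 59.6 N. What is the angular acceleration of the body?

α ≈ 69.6 rad/s²

I = MR² = (3.57)(0.240)² = 0.2056 kg·m².
τ = F R = (59.6)(0.240) = 14.30 N·m.
From τ = Iα: α = 14.30/0.2056 = 69.56 rad/s².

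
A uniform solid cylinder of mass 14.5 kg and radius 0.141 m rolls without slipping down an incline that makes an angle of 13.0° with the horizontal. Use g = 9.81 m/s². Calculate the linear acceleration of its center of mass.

a ≈ 1.47 m/s²

Translation along the incline: Mg sinθ − f = Ma.
Rotation about the center: fR = Iα with I = ½MR². No-slip gives a = αR, so f = (I/R²)a = (1/2)M a.
Substituting: Mg sinθ = (1 + 0.5000)Ma, so a = g sinθ/(1 + 0.5000) = (9.81) sin 13.0° / 1.500 = 1.471 m/s².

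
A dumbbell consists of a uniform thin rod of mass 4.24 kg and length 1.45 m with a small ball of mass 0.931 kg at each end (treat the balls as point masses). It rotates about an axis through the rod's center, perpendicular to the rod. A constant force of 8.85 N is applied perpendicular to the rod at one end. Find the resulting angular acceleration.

α ≈ 3.73 rad/s²

I_rod = (1/12)ML² = (1/12)(4.24)(1.45)² = 0.7429 kg·m².
I_balls = 2·m·(L/2)² = 2(0.931)(0.7250)² = 0.9787 kg·m².
Total I = 1.722 kg·m².
τ = F·(L/2) = (8.85)(0.725) = 6.416 N·m.
α = τ/I = 6.416/1.722 = 3.727 rad/s².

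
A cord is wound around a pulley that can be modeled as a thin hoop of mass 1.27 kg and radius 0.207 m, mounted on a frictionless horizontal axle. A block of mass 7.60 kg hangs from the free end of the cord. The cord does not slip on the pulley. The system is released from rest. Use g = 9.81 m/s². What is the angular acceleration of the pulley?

α ≈ 40.6 rad/s²

I = MR² = (1.27)(0.207)² = 0.05442 kg·m².
Block: mg − T = ma. Pulley: TR = Iα. No-slip: a = αR, so T = (I/R²)a = 1.270·a.
Then mg = (m + 1.270)a, so a = (7.60)(9.81)/(7.60 + 1.270) = 8.405 m/s².
α = a/R = 8.405/0.207 = 40.61 rad/s².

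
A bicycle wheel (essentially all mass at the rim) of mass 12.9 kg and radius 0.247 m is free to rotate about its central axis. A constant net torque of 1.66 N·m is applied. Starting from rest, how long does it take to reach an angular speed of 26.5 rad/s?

I = MR² = (12.9)(0.247)² = 0.7870 kg·m².
α = τ/I = 1.66/0.7870 = 2.109 rad/s².
ω = αt ⇒ t = ω/α = 26.5/2.109 = 12.56 s.

t ≈ 12.6 s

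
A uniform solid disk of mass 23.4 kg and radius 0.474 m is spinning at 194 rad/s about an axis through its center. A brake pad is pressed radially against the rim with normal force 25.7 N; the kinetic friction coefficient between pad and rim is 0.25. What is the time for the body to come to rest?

t ≈ 167 s

I = ½MR² = (1/2)(23.4)(0.474)² = 2.629 kg·m².
Friction force f = μN = (0.25)(25.7) = 6.425 N at the rim; torque magnitude τ = fR = 3.045 N·m, opposing ω.
|α| = τ/I = 3.045/2.629 = 1.159 rad/s² (deceleration).
0 = ω₀ − |α|t ⇒ t = ω₀/|α| = 194/1.159 = 167.5 s.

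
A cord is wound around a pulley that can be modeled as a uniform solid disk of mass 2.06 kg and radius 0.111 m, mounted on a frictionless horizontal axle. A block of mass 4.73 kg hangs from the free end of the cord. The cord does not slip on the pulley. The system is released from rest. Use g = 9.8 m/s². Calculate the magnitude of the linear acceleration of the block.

I = ½MR² = (1/2)(2.06)(0.111)² = 0.01269 kg·m².
Block: mg − T = ma. Pulley: TR = Iα. No-slip: a = αR, so T = (I/R²)a = 1.030·a.
Then mg = (m + 1.030)a, so a = (4.73)(9.8)/(4.73 + 1.030) = 8.048 m/s².

a ≈ 8.05 m/s²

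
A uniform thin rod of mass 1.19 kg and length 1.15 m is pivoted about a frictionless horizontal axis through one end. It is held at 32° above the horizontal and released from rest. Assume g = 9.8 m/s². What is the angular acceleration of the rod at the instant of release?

About the pivot, I = (1/3)ML² = (1/3)(1.19)(1.15)² = 0.5246 kg·m².
The weight acts at the center, a distance L/2 = 0.5750 m from the pivot; τ = Mg(L/2) cos 32° = 5.687 N·m.
α = τ/I = 5.687/0.5246 = 10.84 rad/s².
(Equivalently α = (3g/(2L)) cos 32° = 10.84 rad/s².)

α ≈ 10.8 rad/s²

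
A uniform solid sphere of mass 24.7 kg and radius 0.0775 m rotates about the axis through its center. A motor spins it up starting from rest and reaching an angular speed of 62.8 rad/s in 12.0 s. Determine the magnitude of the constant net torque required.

I = (2/5)MR² = (2/5)(24.7)(0.0775)² = 0.05934 kg·m².
α = Δω/Δt = (62.8 − 0)/12.0 = 5.233 rad/s².
τ = Iα = (0.05934)(5.233) = 0.3106 N·m.

τ ≈ 0.311 N·m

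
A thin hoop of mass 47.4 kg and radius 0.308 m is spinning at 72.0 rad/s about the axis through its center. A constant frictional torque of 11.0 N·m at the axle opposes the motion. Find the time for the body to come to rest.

I = MR² = (47.4)(0.308)² = 4.497 kg·m².
The net torque has magnitude 11.0 N·m, opposing ω.
|α| = τ/I = 11.00/4.497 = 2.446 rad/s² (deceleration).
0 = ω₀ − |α|t ⇒ t = ω₀/|α| = 72.0/2.446 = 29.43 s.

t ≈ 29.4 s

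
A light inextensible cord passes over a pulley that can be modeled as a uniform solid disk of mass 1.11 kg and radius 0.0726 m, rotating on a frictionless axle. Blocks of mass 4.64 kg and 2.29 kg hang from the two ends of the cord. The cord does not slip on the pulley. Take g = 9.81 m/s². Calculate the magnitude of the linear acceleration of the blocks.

a ≈ 3.08 m/s²

I = ½MR² = (1/2)(1.11)(0.0726)² = 0.002925 kg·m².
Heavier block: m₁g − T₁ = m₁a. Lighter block: T₂ − m₂g = m₂a.
Pulley: (T₁ − T₂)R = Iα = I(a/R), so T₁ − T₂ = (I/R²)a = (1/2)M_p a = 0.5550·a.
Adding the three: (m₁ − m₂)g = (m₁ + m₂ + 0.5550)a, so a = (4.64 − 2.29)(9.81)/(4.64 + 2.29 + 0.5550) = 3.080 m/s².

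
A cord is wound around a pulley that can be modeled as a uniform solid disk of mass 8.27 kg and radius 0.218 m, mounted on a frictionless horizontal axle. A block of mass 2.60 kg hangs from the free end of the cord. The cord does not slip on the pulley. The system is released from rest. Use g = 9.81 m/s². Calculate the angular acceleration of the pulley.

α ≈ 17.4 rad/s²

I = ½MR² = (1/2)(8.27)(0.218)² = 0.1965 kg·m².
Block: mg − T = ma. Pulley: TR = Iα. No-slip: a = αR, so T = (I/R²)a = 4.135·a.
Then mg = (m + 4.135)a, so a = (2.60)(9.81)/(2.60 + 4.135) = 3.787 m/s².
α = a/R = 3.787/0.218 = 17.37 rad/s².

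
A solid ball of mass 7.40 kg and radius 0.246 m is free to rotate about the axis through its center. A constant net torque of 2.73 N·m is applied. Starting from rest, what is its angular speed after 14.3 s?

ω ≈ 218 rad/s

I = (2/5)MR² = (2/5)(7.40)(0.246)² = 0.1791 kg·m².
α = τ/I = 2.73/0.1791 = 15.24 rad/s².
ω = ω₀ + αt = 0 + (15.24)(14.3) = 217.9 rad/s.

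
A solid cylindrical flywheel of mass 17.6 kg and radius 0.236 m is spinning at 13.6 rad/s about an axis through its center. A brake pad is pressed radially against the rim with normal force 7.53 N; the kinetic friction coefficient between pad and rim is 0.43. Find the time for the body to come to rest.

I = ½MR² = (1/2)(17.6)(0.236)² = 0.4901 kg·m².
Friction force f = μN = (0.43)(7.53) = 3.238 N at the rim; torque magnitude τ = fR = 0.7641 N·m, opposing ω.
|α| = τ/I = 0.7641/0.4901 = 1.559 rad/s² (deceleration).
0 = ω₀ − |α|t ⇒ t = ω₀/|α| = 13.6/1.559 = 8.723 s.

t ≈ 8.72 s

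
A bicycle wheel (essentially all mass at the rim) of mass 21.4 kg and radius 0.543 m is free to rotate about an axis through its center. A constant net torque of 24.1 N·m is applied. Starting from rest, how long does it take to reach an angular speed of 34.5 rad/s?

I = MR² = (21.4)(0.543)² = 6.310 kg·m².
α = τ/I = 24.1/6.310 = 3.819 rad/s².
ω = αt ⇒ t = ω/α = 34.5/3.819 = 9.033 s.

t ≈ 9.03 s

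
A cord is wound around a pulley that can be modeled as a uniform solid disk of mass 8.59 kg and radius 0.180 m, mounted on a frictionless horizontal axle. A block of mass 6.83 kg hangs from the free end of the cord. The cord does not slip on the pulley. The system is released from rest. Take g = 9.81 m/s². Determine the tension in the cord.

T ≈ 25.9 N

I = ½MR² = (1/2)(8.59)(0.180)² = 0.1392 kg·m².
Block: mg − T = ma. Pulley: TR = Iα. No-slip: a = αR, so T = (I/R²)a = 4.295·a.
Then mg = (m + 4.295)a, so a = (6.83)(9.81)/(6.83 + 4.295) = 6.023 m/s².
T = 4.295·a = 25.87 N.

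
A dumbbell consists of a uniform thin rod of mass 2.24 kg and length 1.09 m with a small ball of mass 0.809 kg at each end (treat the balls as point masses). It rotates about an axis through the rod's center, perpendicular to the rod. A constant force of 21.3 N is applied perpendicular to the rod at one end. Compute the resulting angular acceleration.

I_rod = (1/12)ML² = (1/12)(2.24)(1.09)² = 0.2218 kg·m².
I_balls = 2·m·(L/2)² = 2(0.809)(0.5450)² = 0.4806 kg·m².
Total I = 0.7024 kg·m².
τ = F·(L/2) = (21.3)(0.545) = 11.61 N·m.
α = τ/I = 11.61/0.7024 = 16.53 rad/s².

α ≈ 16.5 rad/s²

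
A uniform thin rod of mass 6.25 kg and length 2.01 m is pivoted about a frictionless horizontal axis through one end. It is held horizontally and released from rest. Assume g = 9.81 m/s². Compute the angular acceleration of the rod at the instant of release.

About the pivot, I = (1/3)ML² = (1/3)(6.25)(2.01)² = 8.417 kg·m².
The weight acts at the center, a distance L/2 = 1.005 m from the pivot; τ = Mg(L/2) = 61.62 N·m.
α = τ/I = 61.62/8.417 = 7.321 rad/s².

α ≈ 7.32 rad/s²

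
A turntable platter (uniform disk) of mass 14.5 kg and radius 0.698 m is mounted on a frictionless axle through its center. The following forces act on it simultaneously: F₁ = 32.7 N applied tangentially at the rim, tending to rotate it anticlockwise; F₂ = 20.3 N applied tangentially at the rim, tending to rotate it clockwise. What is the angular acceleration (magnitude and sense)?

α ≈ 2.45 rad/s², anticlockwise

I = ½MR² = (1/2)(14.5)(0.698)² = 3.532 kg·m².
Taking anticlockwise as positive: τ₁ = +(32.7)(0.698) = +22.82 N·m; τ₂ = −(20.3)(0.698) = −14.17 N·m.
Net torque τ = 8.655 N·m.
α = τ/I = 8.655/3.532 = 2.450 rad/s².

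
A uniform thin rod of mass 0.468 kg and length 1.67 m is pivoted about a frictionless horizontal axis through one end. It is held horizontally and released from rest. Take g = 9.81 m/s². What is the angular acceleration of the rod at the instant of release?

α ≈ 8.81 rad/s²

About the pivot, I = (1/3)ML² = (1/3)(0.468)(1.67)² = 0.4351 kg·m².
The weight acts at the center, a distance L/2 = 0.8350 m from the pivot; τ = Mg(L/2) = 3.834 N·m.
α = τ/I = 3.834/0.4351 = 8.811 rad/s².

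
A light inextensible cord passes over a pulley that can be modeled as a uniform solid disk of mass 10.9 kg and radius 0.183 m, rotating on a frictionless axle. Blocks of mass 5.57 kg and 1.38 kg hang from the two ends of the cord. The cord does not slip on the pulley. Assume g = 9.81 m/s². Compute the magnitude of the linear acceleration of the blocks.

a ≈ 3.31 m/s²

I = ½MR² = (1/2)(10.9)(0.183)² = 0.1825 kg·m².
Heavier block: m₁g − T₁ = m₁a. Lighter block: T₂ − m₂g = m₂a.
Pulley: (T₁ − T₂)R = Iα = I(a/R), so T₁ − T₂ = (I/R²)a = (1/2)M_p a = 5.450·a.
Adding the three: (m₁ − m₂)g = (m₁ + m₂ + 5.450)a, so a = (5.57 − 1.38)(9.81)/(5.57 + 1.38 + 5.450) = 3.315 m/s².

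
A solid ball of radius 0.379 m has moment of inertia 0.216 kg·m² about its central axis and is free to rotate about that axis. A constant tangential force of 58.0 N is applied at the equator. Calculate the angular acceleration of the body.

τ = F R = (58.0)(0.379) = 21.98 N·m.
Newton's second law for rotation, τ = Iα, gives α = τ/I = 21.98/0.2160 = 101.8 rad/s².

α ≈ 102 rad/s²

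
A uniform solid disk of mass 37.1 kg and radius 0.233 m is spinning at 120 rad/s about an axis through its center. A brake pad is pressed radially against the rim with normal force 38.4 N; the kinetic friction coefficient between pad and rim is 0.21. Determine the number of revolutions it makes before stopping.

I = ½MR² = (1/2)(37.1)(0.233)² = 1.007 kg·m².
Friction force f = μN = (0.21)(38.4) = 8.064 N at the rim; torque magnitude τ = fR = 1.879 N·m, opposing ω.
|α| = τ/I = 1.879/1.007 = 1.866 rad/s² (deceleration).
ω² = ω₀² − 2|α|θ with ω = 0 ⇒ θ = ω₀²/(2|α|) = 3859 rad = 614.2 rev.

≈ 614 revolutions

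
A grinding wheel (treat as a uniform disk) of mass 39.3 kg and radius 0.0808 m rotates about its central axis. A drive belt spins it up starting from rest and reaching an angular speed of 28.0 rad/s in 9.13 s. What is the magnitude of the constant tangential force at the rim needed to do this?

I = ½MR² = (1/2)(39.3)(0.0808)² = 0.1283 kg·m².
α = Δω/Δt = (28.0 − 0)/9.13 = 3.067 rad/s².
The required torque is τ = Iα = (0.1283)(3.067) = 0.3934 N·m.
A tangential force at the rim gives τ = FR, so F = τ/R = 0.3934/0.0808 = 4.869 N.

F ≈ 4.87 N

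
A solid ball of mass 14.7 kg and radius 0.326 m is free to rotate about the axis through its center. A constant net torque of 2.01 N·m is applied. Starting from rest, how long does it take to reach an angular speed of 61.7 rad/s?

t ≈ 19.2 s

I = (2/5)MR² = (2/5)(14.7)(0.326)² = 0.6249 kg·m².
α = τ/I = 2.01/0.6249 = 3.216 rad/s².
ω = αt ⇒ t = ω/α = 61.7/3.216 = 19.18 s.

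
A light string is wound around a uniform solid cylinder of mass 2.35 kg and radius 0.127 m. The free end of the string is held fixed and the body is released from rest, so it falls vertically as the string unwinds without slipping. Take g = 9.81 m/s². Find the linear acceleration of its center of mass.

Translation: Mg − T = Ma. Rotation about the center: TR = Iα with I = ½MR².
With a = αR: T = (I/R²)a = (1/2)M a, so Mg = (1 + 0.5000)Ma.
a = g/(1 + 0.5000) = 9.81/1.500 = 6.540 m/s².

a ≈ 6.54 m/s²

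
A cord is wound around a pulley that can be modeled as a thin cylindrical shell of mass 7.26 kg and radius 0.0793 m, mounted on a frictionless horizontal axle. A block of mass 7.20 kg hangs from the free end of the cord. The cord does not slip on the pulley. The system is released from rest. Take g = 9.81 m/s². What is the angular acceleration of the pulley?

I = MR² = (7.26)(0.0793)² = 0.04565 kg·m².
Block: mg − T = ma. Pulley: TR = Iα. No-slip: a = αR, so T = (I/R²)a = 7.260·a.
Then mg = (m + 7.260)a, so a = (7.20)(9.81)/(7.20 + 7.260) = 4.885 m/s².
α = a/R = 4.885/0.0793 = 61.60 rad/s².

α ≈ 61.6 rad/s²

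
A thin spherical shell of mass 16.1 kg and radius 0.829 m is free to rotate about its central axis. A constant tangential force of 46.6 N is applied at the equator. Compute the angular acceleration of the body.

α ≈ 5.24 rad/s²

I = (2/3)MR² = (2/3)(16.1)(0.829)² = 7.376 kg·m².
τ = F R = (46.6)(0.829) = 38.63 N·m.
From τ = Iα: α = 38.63/7.376 = 5.237 rad/s².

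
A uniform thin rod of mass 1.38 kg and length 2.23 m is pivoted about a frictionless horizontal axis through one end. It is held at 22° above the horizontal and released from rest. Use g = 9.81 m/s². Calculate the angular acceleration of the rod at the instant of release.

About the pivot, I = (1/3)ML² = (1/3)(1.38)(2.23)² = 2.288 kg·m².
The weight acts at the center, a distance L/2 = 1.115 m from the pivot; τ = Mg(L/2) cos 22° = 14.00 N·m.
α = τ/I = 14.00/2.288 = 6.118 rad/s².

α ≈ 6.12 rad/s²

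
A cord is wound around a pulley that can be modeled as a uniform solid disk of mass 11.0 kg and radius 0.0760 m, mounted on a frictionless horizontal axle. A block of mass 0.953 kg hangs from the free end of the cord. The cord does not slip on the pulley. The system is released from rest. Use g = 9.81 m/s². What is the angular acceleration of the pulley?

α ≈ 19.1 rad/s²

I = ½MR² = (1/2)(11.0)(0.0760)² = 0.03177 kg·m².
Block: mg − T = ma. Pulley: TR = Iα. No-slip: a = αR, so T = (I/R²)a = 5.500·a.
Then mg = (m + 5.500)a, so a = (0.953)(9.81)/(0.953 + 5.500) = 1.449 m/s².
α = a/R = 1.449/0.0760 = 19.06 rad/s².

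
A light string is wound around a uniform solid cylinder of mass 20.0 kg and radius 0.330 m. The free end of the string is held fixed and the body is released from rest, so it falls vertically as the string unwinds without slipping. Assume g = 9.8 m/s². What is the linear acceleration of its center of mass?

Translation: Mg − T = Ma. Rotation about the center: TR = Iα with I = ½MR².
With a = αR: T = (I/R²)a = (1/2)M a, so Mg = (1 + 0.5000)Ma.
a = g/(1 + 0.5000) = 9.8/1.500 = 6.533 m/s².

a ≈ 6.53 m/s²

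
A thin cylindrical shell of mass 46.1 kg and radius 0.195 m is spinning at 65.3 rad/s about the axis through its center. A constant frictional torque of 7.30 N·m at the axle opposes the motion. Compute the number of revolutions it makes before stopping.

I = MR² = (46.1)(0.195)² = 1.753 kg·m².
The net torque has magnitude 7.30 N·m, opposing ω.
|α| = τ/I = 7.300/1.753 = 4.164 rad/s² (deceleration).
ω² = ω₀² − 2|α|θ with ω = 0 ⇒ θ = ω₀²/(2|α|) = 512.0 rad = 81.48 rev.

≈ 81.5 revolutions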